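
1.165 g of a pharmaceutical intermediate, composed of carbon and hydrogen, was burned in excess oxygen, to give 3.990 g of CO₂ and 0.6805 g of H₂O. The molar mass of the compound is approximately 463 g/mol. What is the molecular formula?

mol C = 3.990 g CO₂ ÷ 44.009 g/mol = 0.090663 mol
mol H = 2 × 0.6805 g H₂O ÷ 18.015 g/mol = 0.075548 mol
Divide by the smallest (0.075548 mol): C 1.200, H 1.000
Multiplying each by 5 gives whole numbers: C 6.00, H 5.00
Empirical formula: C6H5
Empirical-formula mass = 77.11 g/mol; 463 ÷ 77.11 ≈ 6, so the molecular formula is C36H30.

C36H30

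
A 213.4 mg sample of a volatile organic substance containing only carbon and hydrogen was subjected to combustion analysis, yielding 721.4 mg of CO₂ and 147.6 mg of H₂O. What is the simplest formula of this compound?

CH

mol C = 0.7214 g CO₂ ÷ 44.009 g/mol = 0.016392 mol
mol H = 2 × 0.1476 g H₂O ÷ 18.015 g/mol = 0.016386 mol
Divide by the smallest (0.016386 mol): C 1.000, H 1.000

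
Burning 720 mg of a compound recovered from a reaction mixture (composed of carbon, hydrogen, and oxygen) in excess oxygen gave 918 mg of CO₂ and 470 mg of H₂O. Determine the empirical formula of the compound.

C4H10O5

mol C = 0.918 g CO₂ ÷ 44.009 g/mol = 0.02086 mol
mol H = 2 × 0.470 g H₂O ÷ 18.015 g/mol = 0.05218 mol
mass O = 0.720 − (0.2505 + 0.05260) = 0.4169 g → mol O = 0.4169 ÷ 15.999 = 0.02606 mol
Divide by the smallest (0.02086 mol): C 1.000, H 2.501, O 1.249
Multiplying each by 4 gives whole numbers: C 4.00, H 10.01, O 5.00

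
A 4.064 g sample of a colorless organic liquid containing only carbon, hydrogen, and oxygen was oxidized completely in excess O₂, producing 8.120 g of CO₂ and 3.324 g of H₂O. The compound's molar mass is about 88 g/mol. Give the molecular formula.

C4H8O2

mol C = 8.120 g CO₂ ÷ 44.009 g/mol = 0.18451 mol
mol H = 2 × 3.324 g H₂O ÷ 18.015 g/mol = 0.36903 mol
mass O = 4.064 − (2.2161 + 0.37198) = 1.4759 g → mol O = 1.4759 ÷ 15.999 = 0.092250 mol
Divide by the smallest (0.092250 mol): C 2.000, H 4.000, O 1.000
Empirical formula: C2H4O
Empirical-formula mass = 44.05 g/mol; 88 ÷ 44.05 ≈ 2, so the molecular formula is C4H8O2.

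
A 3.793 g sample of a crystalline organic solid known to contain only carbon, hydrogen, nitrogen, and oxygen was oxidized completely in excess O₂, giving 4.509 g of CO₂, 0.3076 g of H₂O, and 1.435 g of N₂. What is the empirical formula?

C3HN3O2

mol C = 4.509 g CO₂ ÷ 44.009 g/mol = 0.10246 mol
mol H = 2 × 0.3076 g H₂O ÷ 18.015 g/mol = 0.034149 mol
mol N = 2 × 1.435 g N₂ ÷ 28.014 g/mol = 0.10245 mol
mass O = 3.793 − (1.2306 + 0.034423 + 1.4350) = 1.0930 g → mol O = 1.0930 ÷ 15.999 = 0.068315 mol
Divide by the smallest (0.034149 mol): C 3.000, H 1.000, N 3.000, O 2.000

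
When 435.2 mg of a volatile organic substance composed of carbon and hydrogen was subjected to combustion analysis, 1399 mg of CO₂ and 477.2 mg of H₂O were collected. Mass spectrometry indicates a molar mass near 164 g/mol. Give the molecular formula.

C12H20

mol C = 1.399 g CO₂ ÷ 44.009 g/mol = 0.031789 mol
mol H = 2 × 0.4772 g H₂O ÷ 18.015 g/mol = 0.052978 mol
Divide by the smallest (0.031789 mol): C 1.000, H 1.667
Multiplying each by 3 gives whole numbers: C 3.00, H 5.00
Empirical formula: C3H5
Empirical-formula mass = 41.07 g/mol; 164 ÷ 41.07 ≈ 4, so the molecular formula is C12H20.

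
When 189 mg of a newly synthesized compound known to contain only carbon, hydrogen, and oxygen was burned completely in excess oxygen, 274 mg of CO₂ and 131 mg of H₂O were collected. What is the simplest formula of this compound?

C3H7O3

mol C = 0.274 g CO₂ ÷ 44.009 g/mol = 0.006226 mol
mol H = 2 × 0.131 g H₂O ÷ 18.015 g/mol = 0.01454 mol
mass O = 0.189 − (0.07478 + 0.01466) = 0.09956 g → mol O = 0.09956 ÷ 15.999 = 0.006223 mol
Divide by the smallest (0.006223 mol): C 1.001, H 2.337, O 1.000
Multiplying each by 3 gives whole numbers: C 3.00, H 7.01, O 3.00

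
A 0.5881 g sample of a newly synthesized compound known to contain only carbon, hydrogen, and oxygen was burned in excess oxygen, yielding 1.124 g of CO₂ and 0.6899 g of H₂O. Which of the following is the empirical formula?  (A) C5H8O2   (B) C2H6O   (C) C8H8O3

(B) C2H6O

mol C = 1.124 g CO₂ ÷ 44.009 g/mol = 0.025540 mol
mol H = 2 × 0.6899 g H₂O ÷ 18.015 g/mol = 0.076592 mol
mass O = 0.5881 − (0.30676 + 0.077204) = 0.20413 g → mol O = 0.20413 ÷ 15.999 = 0.012759 mol
Divide by the smallest (0.012759 mol): C 2.002, H 6.003, O 1.000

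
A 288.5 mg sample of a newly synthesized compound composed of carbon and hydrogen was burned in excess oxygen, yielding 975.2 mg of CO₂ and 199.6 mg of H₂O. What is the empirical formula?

CH

mol C = 0.9752 g CO₂ ÷ 44.009 g/mol = 0.022159 mol
mol H = 2 × 0.1996 g H₂O ÷ 18.015 g/mol = 0.022159 mol
Divide by the smallest (0.022159 mol): C 1.000, H 1.000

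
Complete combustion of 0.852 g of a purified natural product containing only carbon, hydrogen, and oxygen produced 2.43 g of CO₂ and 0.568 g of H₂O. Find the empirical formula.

C7H8O

mol C = 2.43 g CO₂ ÷ 44.009 g/mol = 0.05522 mol
mol H = 2 × 0.568 g H₂O ÷ 18.015 g/mol = 0.06306 mol
mass O = 0.852 − (0.6632 + 0.06356) = 0.1252 g → mol O = 0.1252 ÷ 15.999 = 0.007828 mol
Divide by the smallest (0.007828 mol): C 7.054, H 8.056, O 1.000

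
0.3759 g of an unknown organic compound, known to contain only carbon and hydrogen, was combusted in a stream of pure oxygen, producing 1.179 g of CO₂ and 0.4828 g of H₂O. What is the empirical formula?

CH2

mol C = 1.179 g CO₂ ÷ 44.009 g/mol = 0.026790 mol
mol H = 2 × 0.4828 g H₂O ÷ 18.015 g/mol = 0.053600 mol
Divide by the smallest (0.026790 mol): C 1.000, H 2.001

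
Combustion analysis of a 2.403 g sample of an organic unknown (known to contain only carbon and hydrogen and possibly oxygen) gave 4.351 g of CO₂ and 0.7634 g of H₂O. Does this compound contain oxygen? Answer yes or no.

mol C = 4.351 g CO₂ ÷ 44.009 g/mol = 0.098866 mol
mol H = 2 × 0.7634 g H₂O ÷ 18.015 g/mol = 0.084752 mol
C and H account for only 1.2729 g of the 2.403 g sample; the remaining 1.1301 g must be oxygen.

yes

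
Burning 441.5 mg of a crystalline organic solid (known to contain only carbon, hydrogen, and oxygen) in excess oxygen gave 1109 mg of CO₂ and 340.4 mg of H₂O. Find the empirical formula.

C4H6O

mol C = 1.109 g CO₂ ÷ 44.009 g/mol = 0.025199 mol
mol H = 2 × 0.3404 g H₂O ÷ 18.015 g/mol = 0.037791 mol
mass O = 0.4415 − (0.30267 + 0.038093) = 0.10074 g → mol O = 0.10074 ÷ 15.999 = 0.0062965 mol
Divide by the smallest (0.0062965 mol): C 4.002, H 6.002, O 1.000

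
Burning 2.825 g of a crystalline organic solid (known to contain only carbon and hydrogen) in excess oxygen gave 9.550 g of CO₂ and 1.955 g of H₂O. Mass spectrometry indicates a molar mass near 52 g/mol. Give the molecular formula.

mol C = 9.550 g CO₂ ÷ 44.009 g/mol = 0.21700 mol
mol H = 2 × 1.955 g H₂O ÷ 18.015 g/mol = 0.21704 mol
Divide by the smallest (0.21700 mol): C 1.000, H 1.000
Empirical formula: CH
Empirical-formula mass = 13.02 g/mol; 52 ÷ 13.02 ≈ 4, so the molecular formula is C4H4.

C4H4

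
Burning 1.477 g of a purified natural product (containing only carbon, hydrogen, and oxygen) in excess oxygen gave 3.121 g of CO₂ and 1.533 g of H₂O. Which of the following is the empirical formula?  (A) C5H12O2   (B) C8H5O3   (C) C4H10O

mol C = 3.121 g CO₂ ÷ 44.009 g/mol = 0.070917 mol
mol H = 2 × 1.533 g H₂O ÷ 18.015 g/mol = 0.17019 mol
mass O = 1.477 − (0.85179 + 0.17155) = 0.45366 g → mol O = 0.45366 ÷ 15.999 = 0.028355 mol
Divide by the smallest (0.028355 mol): C 2.501, H 6.002, O 1.000
Multiplying each by 2 gives whole numbers: C 5.00, H 12.00, O 2.00

(A) C5H12O2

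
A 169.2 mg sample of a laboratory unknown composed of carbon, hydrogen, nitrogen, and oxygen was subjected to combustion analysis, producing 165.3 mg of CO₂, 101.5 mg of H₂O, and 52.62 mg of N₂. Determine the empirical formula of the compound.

mol C = 0.1653 g CO₂ ÷ 44.009 g/mol = 0.0037560 mol
mol H = 2 × 0.1015 g H₂O ÷ 18.015 g/mol = 0.011268 mol
mol N = 2 × 0.05262 g N₂ ÷ 28.014 g/mol = 0.0037567 mol
mass O = 0.1692 − (0.045114 + 0.011359 + 0.052620) = 0.060108 g → mol O = 0.060108 ÷ 15.999 = 0.0037570 mol
Divide by the smallest (0.0037560 mol): C 1.000, H 3.000, N 1.000, O 1.000

CH3NO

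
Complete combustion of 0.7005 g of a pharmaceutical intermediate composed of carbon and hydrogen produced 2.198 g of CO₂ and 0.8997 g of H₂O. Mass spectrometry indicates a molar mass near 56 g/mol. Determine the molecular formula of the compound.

mol C = 2.198 g CO₂ ÷ 44.009 g/mol = 0.049944 mol
mol H = 2 × 0.8997 g H₂O ÷ 18.015 g/mol = 0.099883 mol
Divide by the smallest (0.049944 mol): C 1.000, H 2.000
Empirical formula: CH2
Empirical-formula mass = 14.03 g/mol; 56 ÷ 14.03 ≈ 4, so the molecular formula is C4H8.

C4H8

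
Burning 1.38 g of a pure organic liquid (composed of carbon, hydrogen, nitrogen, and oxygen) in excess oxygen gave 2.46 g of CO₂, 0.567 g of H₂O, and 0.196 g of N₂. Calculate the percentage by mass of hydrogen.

mol C = 2.46 g CO₂ ÷ 44.009 g/mol = 0.05590 mol
mol H = 2 × 0.567 g H₂O ÷ 18.015 g/mol = 0.06295 mol
mol N = 2 × 0.196 g N₂ ÷ 28.014 g/mol = 0.01399 mol
mass O = 1.38 − (0.6714 + 0.06345 + 0.1960) = 0.4492 g → mol O = 0.4492 ÷ 15.999 = 0.02807 mol
mass % H = 0.06345 g ÷ 1.38 g × 100%

4.6%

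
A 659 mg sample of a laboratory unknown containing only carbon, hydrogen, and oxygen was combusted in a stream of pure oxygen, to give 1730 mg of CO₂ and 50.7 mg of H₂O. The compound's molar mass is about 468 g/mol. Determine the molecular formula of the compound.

C28H4O8

mol C = 1.73 g CO₂ ÷ 44.009 g/mol = 0.03931 mol
mol H = 2 × 0.0507 g H₂O ÷ 18.015 g/mol = 0.005629 mol
mass O = 0.659 − (0.4722 + 0.005674) = 0.1812 g → mol O = 0.1812 ÷ 15.999 = 0.01132 mol
Divide by the smallest (0.005629 mol): C 6.984, H 1.000, O 2.012
Empirical formula: C7HO2
Empirical-formula mass = 117.08 g/mol; 468 ÷ 117.08 ≈ 4, so the molecular formula is C28H4O8.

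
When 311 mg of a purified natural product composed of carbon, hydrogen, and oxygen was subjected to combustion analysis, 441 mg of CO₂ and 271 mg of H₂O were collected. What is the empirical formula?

mol C = 0.441 g CO₂ ÷ 44.009 g/mol = 0.01002 mol
mol H = 2 × 0.271 g H₂O ÷ 18.015 g/mol = 0.03009 mol
mass O = 0.311 − (0.1204 + 0.03033) = 0.1603 g → mol O = 0.1603 ÷ 15.999 = 0.01002 mol
Divide by the smallest (0.01002 mol): C 1.000, H 3.003, O 1.000

CH3O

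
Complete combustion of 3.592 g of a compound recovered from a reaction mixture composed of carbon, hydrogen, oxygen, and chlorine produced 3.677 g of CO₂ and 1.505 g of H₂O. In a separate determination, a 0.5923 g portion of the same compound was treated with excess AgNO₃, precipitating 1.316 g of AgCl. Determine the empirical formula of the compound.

mol C = 3.677 g CO₂ ÷ 44.009 g/mol = 0.083551 mol
mol H = 2 × 1.505 g H₂O ÷ 18.015 g/mol = 0.16708 mol
From the AgCl data: mol Cl per gram of compound = (1.316 ÷ 143.318) ÷ 0.5923 = 0.015503 mol/g, so in the 3.592 g combustion sample mol Cl = 0.055686 mol
mass O = 3.592 − (1.0035 + 0.16842 + 1.9741) = 0.44596 g → mol O = 0.44596 ÷ 15.999 = 0.027874 mol
Divide by the smallest (0.027874 mol): C 2.997, H 5.994, Cl 1.998, O 1.000

C3H6Cl2O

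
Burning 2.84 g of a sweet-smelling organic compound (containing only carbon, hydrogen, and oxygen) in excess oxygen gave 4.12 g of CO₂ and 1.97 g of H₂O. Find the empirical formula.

C3H7O3

mol C = 4.12 g CO₂ ÷ 44.009 g/mol = 0.09362 mol
mol H = 2 × 1.97 g H₂O ÷ 18.015 g/mol = 0.2187 mol
mass O = 2.84 − (1.124 + 0.2205) = 1.495 g → mol O = 1.495 ÷ 15.999 = 0.09345 mol
Divide by the smallest (0.09345 mol): C 1.002, H 2.340, O 1.000
Multiplying each by 3 gives whole numbers: C 3.01, H 7.02, O 3.00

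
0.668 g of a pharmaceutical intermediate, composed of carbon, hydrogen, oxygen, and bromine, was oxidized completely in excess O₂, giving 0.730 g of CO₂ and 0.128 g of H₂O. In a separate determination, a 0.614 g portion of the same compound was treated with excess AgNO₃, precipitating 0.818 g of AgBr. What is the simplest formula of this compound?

C7H6Br2O2

mol C = 0.730 g CO₂ ÷ 44.009 g/mol = 0.01659 mol
mol H = 2 × 0.128 g H₂O ÷ 18.015 g/mol = 0.01421 mol
From the AgBr data: mol Br per gram of compound = (0.818 ÷ 187.772) ÷ 0.614 = 0.007095 mol/g, so in the 0.668 g combustion sample mol Br = 0.004739 mol
mass O = 0.668 − (0.1992 + 0.01432 + 0.3787) = 0.07574 g → mol O = 0.07574 ÷ 15.999 = 0.004734 mol
Divide by the smallest (0.004734 mol): C 3.504, H 3.002, Br 1.001, O 1.000
Multiplying each by 2 gives whole numbers: C 7.01, H 6.00, Br 2.00, O 2.00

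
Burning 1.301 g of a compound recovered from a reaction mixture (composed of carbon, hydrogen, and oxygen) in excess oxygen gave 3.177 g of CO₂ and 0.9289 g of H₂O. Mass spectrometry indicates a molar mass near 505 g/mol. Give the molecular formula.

C28H40O8

mol C = 3.177 g CO₂ ÷ 44.009 g/mol = 0.072190 mol
mol H = 2 × 0.9289 g H₂O ÷ 18.015 g/mol = 0.10313 mol
mass O = 1.301 − (0.86707 + 0.10395) = 0.32998 g → mol O = 0.32998 ÷ 15.999 = 0.020625 mol
Divide by the smallest (0.020625 mol): C 3.500, H 5.000, O 1.000
Multiplying each by 2 gives whole numbers: C 7.00, H 10.00, O 2.00
Empirical formula: C7H10O2
Empirical-formula mass = 126.16 g/mol; 505 ÷ 126.16 ≈ 4, so the molecular formula is C28H40O8.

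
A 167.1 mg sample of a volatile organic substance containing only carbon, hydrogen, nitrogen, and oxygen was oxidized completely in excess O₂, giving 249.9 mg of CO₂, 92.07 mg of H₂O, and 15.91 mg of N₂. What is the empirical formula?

C5H9NO4

mol C = 0.2499 g CO₂ ÷ 44.009 g/mol = 0.0056784 mol
mol H = 2 × 0.09207 g H₂O ÷ 18.015 g/mol = 0.010221 mol
mol N = 2 × 0.01591 g N₂ ÷ 28.014 g/mol = 0.0011359 mol
mass O = 0.1671 − (0.068203 + 0.010303 + 0.015910) = 0.072684 g → mol O = 0.072684 ÷ 15.999 = 0.0045430 mol
Divide by the smallest (0.0011359 mol): C 4.999, H 8.999, N 1.000, O 4.000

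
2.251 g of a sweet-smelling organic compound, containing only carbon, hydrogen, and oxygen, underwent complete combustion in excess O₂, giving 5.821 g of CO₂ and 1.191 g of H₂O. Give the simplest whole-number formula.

C4H4O

mol C = 5.821 g CO₂ ÷ 44.009 g/mol = 0.13227 mol
mol H = 2 × 1.191 g H₂O ÷ 18.015 g/mol = 0.13222 mol
mass O = 2.251 − (1.5887 + 0.13328) = 0.52904 g → mol O = 0.52904 ÷ 15.999 = 0.033067 mol
Divide by the smallest (0.033067 mol): C 4.000, H 3.999, O 1.000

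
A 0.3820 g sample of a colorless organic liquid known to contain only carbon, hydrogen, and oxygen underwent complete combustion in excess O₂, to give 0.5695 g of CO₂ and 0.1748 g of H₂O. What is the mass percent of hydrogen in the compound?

5.12%

mol C = 0.5695 g CO₂ ÷ 44.009 g/mol = 0.012941 mol
mol H = 2 × 0.1748 g H₂O ÷ 18.015 g/mol = 0.019406 mol
mass O = 0.3820 − (0.15543 + 0.019561) = 0.20701 g → mol O = 0.20701 ÷ 15.999 = 0.012939 mol
mass % H = 0.019561 g ÷ 0.3820 g × 100%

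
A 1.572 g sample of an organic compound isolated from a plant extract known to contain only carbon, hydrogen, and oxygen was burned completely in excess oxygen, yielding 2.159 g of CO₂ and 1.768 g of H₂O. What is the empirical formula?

mol C = 2.159 g CO₂ ÷ 44.009 g/mol = 0.049058 mol
mol H = 2 × 1.768 g H₂O ÷ 18.015 g/mol = 0.19628 mol
mass O = 1.572 − (0.58924 + 0.19785) = 0.78491 g → mol O = 0.78491 ÷ 15.999 = 0.049060 mol
Divide by the smallest (0.049058 mol): C 1.000, H 4.001, O 1.000

CH4O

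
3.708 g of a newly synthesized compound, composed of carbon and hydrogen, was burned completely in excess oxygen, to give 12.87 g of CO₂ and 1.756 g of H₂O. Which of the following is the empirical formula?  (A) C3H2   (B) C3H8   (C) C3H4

mol C = 12.87 g CO₂ ÷ 44.009 g/mol = 0.29244 mol
mol H = 2 × 1.756 g H₂O ÷ 18.015 g/mol = 0.19495 mol
Divide by the smallest (0.19495 mol): C 1.500, H 1.000
Multiplying each by 2 gives whole numbers: C 3.00, H 2.00

(A) C3H2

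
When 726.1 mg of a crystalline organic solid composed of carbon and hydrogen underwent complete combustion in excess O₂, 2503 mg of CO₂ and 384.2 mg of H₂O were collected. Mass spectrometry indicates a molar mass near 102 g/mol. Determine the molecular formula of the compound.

mol C = 2.503 g CO₂ ÷ 44.009 g/mol = 0.056875 mol
mol H = 2 × 0.3842 g H₂O ÷ 18.015 g/mol = 0.042653 mol
Divide by the smallest (0.042653 mol): C 1.333, H 1.000
Multiplying each by 3 gives whole numbers: C 4.00, H 3.00
Empirical formula: C4H3
Empirical-formula mass = 51.07 g/mol; 102 ÷ 51.07 ≈ 2, so the molecular formula is C8H6.

C8H6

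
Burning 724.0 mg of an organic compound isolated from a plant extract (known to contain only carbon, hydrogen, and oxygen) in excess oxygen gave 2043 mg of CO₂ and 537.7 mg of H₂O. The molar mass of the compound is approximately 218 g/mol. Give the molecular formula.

mol C = 2.043 g CO₂ ÷ 44.009 g/mol = 0.046422 mol
mol H = 2 × 0.5377 g H₂O ÷ 18.015 g/mol = 0.059695 mol
mass O = 0.7240 − (0.55758 + 0.060172) = 0.10625 g → mol O = 0.10625 ÷ 15.999 = 0.0066410 mol
Divide by the smallest (0.0066410 mol): C 6.990, H 8.989, O 1.000
Empirical formula: C7H9O
Empirical-formula mass = 109.15 g/mol; 218 ÷ 109.15 ≈ 2, so the molecular formula is C14H18O2.

C14H18O2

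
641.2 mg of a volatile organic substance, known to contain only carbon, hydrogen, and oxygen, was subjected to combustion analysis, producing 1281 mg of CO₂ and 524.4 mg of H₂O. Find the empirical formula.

C2H4O

mol C = 1.281 g CO₂ ÷ 44.009 g/mol = 0.029108 mol
mol H = 2 × 0.5244 g H₂O ÷ 18.015 g/mol = 0.058218 mol
mass O = 0.6412 − (0.34961 + 0.058684) = 0.23290 g → mol O = 0.23290 ÷ 15.999 = 0.014557 mol
Divide by the smallest (0.014557 mol): C 2.000, H 3.999, O 1.000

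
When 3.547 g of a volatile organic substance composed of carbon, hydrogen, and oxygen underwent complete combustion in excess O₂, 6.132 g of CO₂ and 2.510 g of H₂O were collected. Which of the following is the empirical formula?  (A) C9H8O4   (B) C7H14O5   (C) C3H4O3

(B) C7H14O5

mol C = 6.132 g CO₂ ÷ 44.009 g/mol = 0.13934 mol
mol H = 2 × 2.510 g H₂O ÷ 18.015 g/mol = 0.27866 mol
mass O = 3.547 − (1.6736 + 0.28089) = 1.5926 g → mol O = 1.5926 ÷ 15.999 = 0.099541 mol
Divide by the smallest (0.099541 mol): C 1.400, H 2.799, O 1.000
Multiplying each by 5 gives whole numbers: C 7.00, H 14.00, O 5.00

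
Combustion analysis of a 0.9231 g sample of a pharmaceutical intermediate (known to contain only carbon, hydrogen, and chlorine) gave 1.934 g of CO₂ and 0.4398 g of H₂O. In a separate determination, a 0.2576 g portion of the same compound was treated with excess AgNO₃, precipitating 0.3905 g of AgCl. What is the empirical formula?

C9H10Cl2

mol C = 1.934 g CO₂ ÷ 44.009 g/mol = 0.043946 mol
mol H = 2 × 0.4398 g H₂O ÷ 18.015 g/mol = 0.048826 mol
From the AgCl data: mol Cl per gram of compound = (0.3905 ÷ 143.318) ÷ 0.2576 = 0.010577 mol/g, so in the 0.9231 g combustion sample mol Cl = 0.0097639 mol
Divide by the smallest (0.0097639 mol): C 4.501, H 5.001, Cl 1.000
Multiplying each by 2 gives whole numbers: C 9.00, H 10.00, Cl 2.00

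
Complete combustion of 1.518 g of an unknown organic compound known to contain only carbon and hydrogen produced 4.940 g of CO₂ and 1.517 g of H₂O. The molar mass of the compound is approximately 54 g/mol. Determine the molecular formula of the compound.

C4H6

mol C = 4.940 g CO₂ ÷ 44.009 g/mol = 0.11225 mol
mol H = 2 × 1.517 g H₂O ÷ 18.015 g/mol = 0.16842 mol
Divide by the smallest (0.11225 mol): C 1.000, H 1.500
Multiplying each by 2 gives whole numbers: C 2.00, H 3.00
Empirical formula: C2H3
Empirical-formula mass = 27.05 g/mol; 54 ÷ 27.05 ≈ 2, so the molecular formula is C4H6.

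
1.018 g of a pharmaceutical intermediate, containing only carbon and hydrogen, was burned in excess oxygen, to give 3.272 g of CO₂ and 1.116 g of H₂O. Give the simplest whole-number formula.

C3H5

mol C = 3.272 g CO₂ ÷ 44.009 g/mol = 0.074348 mol
mol H = 2 × 1.116 g H₂O ÷ 18.015 g/mol = 0.12390 mol
Divide by the smallest (0.074348 mol): C 1.000, H 1.666
Multiplying each by 3 gives whole numbers: C 3.00, H 5.00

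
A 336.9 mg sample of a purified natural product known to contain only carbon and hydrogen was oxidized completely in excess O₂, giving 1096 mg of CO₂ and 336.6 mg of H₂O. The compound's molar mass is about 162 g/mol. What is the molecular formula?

mol C = 1.096 g CO₂ ÷ 44.009 g/mol = 0.024904 mol
mol H = 2 × 0.3366 g H₂O ÷ 18.015 g/mol = 0.037369 mol
Divide by the smallest (0.024904 mol): C 1.000, H 1.501
Multiplying each by 2 gives whole numbers: C 2.00, H 3.00
Empirical formula: C2H3
Empirical-formula mass = 27.05 g/mol; 162 ÷ 27.05 ≈ 6, so the molecular formula is C12H18.

C12H18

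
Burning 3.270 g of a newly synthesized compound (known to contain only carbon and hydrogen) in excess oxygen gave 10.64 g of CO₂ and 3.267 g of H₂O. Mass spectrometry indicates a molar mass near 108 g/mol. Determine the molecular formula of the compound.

C8H12

mol C = 10.64 g CO₂ ÷ 44.009 g/mol = 0.24177 mol
mol H = 2 × 3.267 g H₂O ÷ 18.015 g/mol = 0.36270 mol
Divide by the smallest (0.24177 mol): C 1.000, H 1.500
Multiplying each by 2 gives whole numbers: C 2.00, H 3.00
Empirical formula: C2H3
Empirical-formula mass = 27.05 g/mol; 108 ÷ 27.05 ≈ 4, so the molecular formula is C8H12.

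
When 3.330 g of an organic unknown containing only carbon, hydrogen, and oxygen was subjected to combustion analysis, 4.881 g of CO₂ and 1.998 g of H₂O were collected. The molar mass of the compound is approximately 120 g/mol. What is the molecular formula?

C4H8O4

mol C = 4.881 g CO₂ ÷ 44.009 g/mol = 0.11091 mol
mol H = 2 × 1.998 g H₂O ÷ 18.015 g/mol = 0.22182 mol
mass O = 3.330 − (1.3321 + 0.22359) = 1.7743 g → mol O = 1.7743 ÷ 15.999 = 0.11090 mol
Divide by the smallest (0.11090 mol): C 1.000, H 2.000, O 1.000
Empirical formula: CH2O
Empirical-formula mass = 30.03 g/mol; 120 ÷ 30.03 ≈ 4, so the molecular formula is C4H8O4.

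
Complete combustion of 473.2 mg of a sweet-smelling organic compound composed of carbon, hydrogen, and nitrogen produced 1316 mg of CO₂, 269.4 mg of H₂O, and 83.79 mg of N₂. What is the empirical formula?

C5H5N

mol C = 1.316 g CO₂ ÷ 44.009 g/mol = 0.029903 mol
mol H = 2 × 0.2694 g H₂O ÷ 18.015 g/mol = 0.029908 mol
mol N = 2 × 0.08379 g N₂ ÷ 28.014 g/mol = 0.0059820 mol
Divide by the smallest (0.0059820 mol): C 4.999, H 5.000, N 1.000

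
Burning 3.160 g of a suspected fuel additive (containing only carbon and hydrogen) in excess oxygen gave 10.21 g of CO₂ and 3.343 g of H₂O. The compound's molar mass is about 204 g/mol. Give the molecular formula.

mol C = 10.21 g CO₂ ÷ 44.009 g/mol = 0.23200 mol
mol H = 2 × 3.343 g H₂O ÷ 18.015 g/mol = 0.37114 mol
Divide by the smallest (0.23200 mol): C 1.000, H 1.600
Multiplying each by 5 gives whole numbers: C 5.00, H 8.00
Empirical formula: C5H8
Empirical-formula mass = 68.12 g/mol; 204 ÷ 68.12 ≈ 3, so the molecular formula is C15H24.

C15H24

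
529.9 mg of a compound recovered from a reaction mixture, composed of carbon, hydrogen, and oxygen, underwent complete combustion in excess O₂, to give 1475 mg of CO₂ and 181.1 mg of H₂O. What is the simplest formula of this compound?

C5H3O

mol C = 1.475 g CO₂ ÷ 44.009 g/mol = 0.033516 mol
mol H = 2 × 0.1811 g H₂O ÷ 18.015 g/mol = 0.020105 mol
mass O = 0.5299 − (0.40256 + 0.020266) = 0.10707 g → mol O = 0.10707 ÷ 15.999 = 0.0066926 mol
Divide by the smallest (0.0066926 mol): C 5.008, H 3.004, O 1.000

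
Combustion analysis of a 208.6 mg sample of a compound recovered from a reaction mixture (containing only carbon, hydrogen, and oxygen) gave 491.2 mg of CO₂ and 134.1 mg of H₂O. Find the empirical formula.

mol C = 0.4912 g CO₂ ÷ 44.009 g/mol = 0.011161 mol
mol H = 2 × 0.1341 g H₂O ÷ 18.015 g/mol = 0.014888 mol
mass O = 0.2086 − (0.13406 + 0.015007) = 0.059534 g → mol O = 0.059534 ÷ 15.999 = 0.0037211 mol
Divide by the smallest (0.0037211 mol): C 2.999, H 4.001, O 1.000

C3H4O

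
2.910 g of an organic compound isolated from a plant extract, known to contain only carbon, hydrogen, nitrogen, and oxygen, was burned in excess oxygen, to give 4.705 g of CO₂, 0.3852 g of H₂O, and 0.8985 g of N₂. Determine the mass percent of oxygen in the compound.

mol C = 4.705 g CO₂ ÷ 44.009 g/mol = 0.10691 mol
mol H = 2 × 0.3852 g H₂O ÷ 18.015 g/mol = 0.042764 mol
mol N = 2 × 0.8985 g N₂ ÷ 28.014 g/mol = 0.064146 mol
mass O = 2.910 − (1.2841 + 0.043106 + 0.89850) = 0.68430 g → mol O = 0.68430 ÷ 15.999 = 0.042771 mol
mass % O = 0.68430 g ÷ 2.910 g × 100%

23.52%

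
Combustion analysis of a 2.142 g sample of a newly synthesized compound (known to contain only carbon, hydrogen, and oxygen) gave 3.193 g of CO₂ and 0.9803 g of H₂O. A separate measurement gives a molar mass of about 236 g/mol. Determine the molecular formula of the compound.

C8H12O8

mol C = 3.193 g CO₂ ÷ 44.009 g/mol = 0.072553 mol
mol H = 2 × 0.9803 g H₂O ÷ 18.015 g/mol = 0.10883 mol
mass O = 2.142 − (0.87144 + 0.10970) = 1.1609 g → mol O = 1.1609 ÷ 15.999 = 0.072558 mol
Divide by the smallest (0.072553 mol): C 1.000, H 1.500, O 1.000
Multiplying each by 2 gives whole numbers: C 2.00, H 3.00, O 2.00
Empirical formula: C2H3O2
Empirical-formula mass = 59.04 g/mol; 236 ÷ 59.04 ≈ 4, so the molecular formula is C8H12O8.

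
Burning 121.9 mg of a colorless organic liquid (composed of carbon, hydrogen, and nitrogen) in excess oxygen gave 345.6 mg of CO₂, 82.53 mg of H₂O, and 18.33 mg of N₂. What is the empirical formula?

C6H7N

mol C = 0.3456 g CO₂ ÷ 44.009 g/mol = 0.0078529 mol
mol H = 2 × 0.08253 g H₂O ÷ 18.015 g/mol = 0.0091624 mol
mol N = 2 × 0.01833 g N₂ ÷ 28.014 g/mol = 0.0013086 mol
Divide by the smallest (0.0013086 mol): C 6.001, H 7.001, N 1.000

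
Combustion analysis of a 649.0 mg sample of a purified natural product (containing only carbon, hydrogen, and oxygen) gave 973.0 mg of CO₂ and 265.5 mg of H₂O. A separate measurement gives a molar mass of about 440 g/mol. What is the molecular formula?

C15H20O15

mol C = 0.9730 g CO₂ ÷ 44.009 g/mol = 0.022109 mol
mol H = 2 × 0.2655 g H₂O ÷ 18.015 g/mol = 0.029475 mol
mass O = 0.6490 − (0.26555 + 0.029711) = 0.35374 g → mol O = 0.35374 ÷ 15.999 = 0.022110 mol
Divide by the smallest (0.022109 mol): C 1.000, H 1.333, O 1.000
Multiplying each by 3 gives whole numbers: C 3.00, H 4.00, O 3.00
Empirical formula: C3H4O3
Empirical-formula mass = 88.06 g/mol; 440 ÷ 88.06 ≈ 5, so the molecular formula is C15H20O15.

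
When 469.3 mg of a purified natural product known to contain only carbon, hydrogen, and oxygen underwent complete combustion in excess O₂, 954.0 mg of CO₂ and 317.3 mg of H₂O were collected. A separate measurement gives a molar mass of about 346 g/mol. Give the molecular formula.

mol C = 0.9540 g CO₂ ÷ 44.009 g/mol = 0.021677 mol
mol H = 2 × 0.3173 g H₂O ÷ 18.015 g/mol = 0.035226 mol
mass O = 0.4693 − (0.26037 + 0.035508) = 0.17342 g → mol O = 0.17342 ÷ 15.999 = 0.010840 mol
Divide by the smallest (0.010840 mol): C 2.000, H 3.250, O 1.000
Multiplying each by 4 gives whole numbers: C 8.00, H 13.00, O 4.00
Empirical formula: C8H13O4
Empirical-formula mass = 173.19 g/mol; 346 ÷ 173.19 ≈ 2, so the molecular formula is C16H26O8.

C16H26O8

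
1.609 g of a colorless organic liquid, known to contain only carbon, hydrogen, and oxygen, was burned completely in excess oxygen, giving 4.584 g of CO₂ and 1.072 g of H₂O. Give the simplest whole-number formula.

C7H8O

mol C = 4.584 g CO₂ ÷ 44.009 g/mol = 0.10416 mol
mol H = 2 × 1.072 g H₂O ÷ 18.015 g/mol = 0.11901 mol
mass O = 1.609 − (1.2511 + 0.11996) = 0.23796 g → mol O = 0.23796 ÷ 15.999 = 0.014874 mol
Divide by the smallest (0.014874 mol): C 7.003, H 8.002, O 1.000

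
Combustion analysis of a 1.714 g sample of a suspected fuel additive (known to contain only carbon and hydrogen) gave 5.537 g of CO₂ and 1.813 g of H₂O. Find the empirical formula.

mol C = 5.537 g CO₂ ÷ 44.009 g/mol = 0.12582 mol
mol H = 2 × 1.813 g H₂O ÷ 18.015 g/mol = 0.20128 mol
Divide by the smallest (0.12582 mol): C 1.000, H 1.600
Multiplying each by 5 gives whole numbers: C 5.00, H 8.00

C5H8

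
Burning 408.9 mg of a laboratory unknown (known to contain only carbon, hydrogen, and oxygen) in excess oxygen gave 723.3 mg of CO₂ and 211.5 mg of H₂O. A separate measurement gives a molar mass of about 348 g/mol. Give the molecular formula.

mol C = 0.7233 g CO₂ ÷ 44.009 g/mol = 0.016435 mol
mol H = 2 × 0.2115 g H₂O ÷ 18.015 g/mol = 0.023480 mol
mass O = 0.4089 − (0.19740 + 0.023668) = 0.18783 g → mol O = 0.18783 ÷ 15.999 = 0.011740 mol
Divide by the smallest (0.011740 mol): C 1.400, H 2.000, O 1.000
Multiplying each by 5 gives whole numbers: C 7.00, H 10.00, O 5.00
Empirical formula: C7H10O5
Empirical-formula mass = 174.15 g/mol; 348 ÷ 174.15 ≈ 2, so the molecular formula is C14H20O10.

C14H20O10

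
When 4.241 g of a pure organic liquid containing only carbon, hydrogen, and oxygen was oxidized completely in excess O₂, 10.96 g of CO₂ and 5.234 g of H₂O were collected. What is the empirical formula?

C6H14O

mol C = 10.96 g CO₂ ÷ 44.009 g/mol = 0.24904 mol
mol H = 2 × 5.234 g H₂O ÷ 18.015 g/mol = 0.58107 mol
mass O = 4.241 − (2.9912 + 0.58572) = 0.66406 g → mol O = 0.66406 ÷ 15.999 = 0.041506 mol
Divide by the smallest (0.041506 mol): C 6.000, H 14.000, O 1.000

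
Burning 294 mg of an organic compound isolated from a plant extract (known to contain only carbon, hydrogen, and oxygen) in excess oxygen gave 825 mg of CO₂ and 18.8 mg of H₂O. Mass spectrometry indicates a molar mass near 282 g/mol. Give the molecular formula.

C18H2O4

mol C = 0.825 g CO₂ ÷ 44.009 g/mol = 0.01875 mol
mol H = 2 × 0.0188 g H₂O ÷ 18.015 g/mol = 0.002087 mol
mass O = 0.294 − (0.2252 + 0.002104) = 0.06674 g → mol O = 0.06674 ÷ 15.999 = 0.004171 mol
Divide by the smallest (0.002087 mol): C 8.982, H 1.000, O 1.999
Empirical formula: C9HO2
Empirical-formula mass = 141.10 g/mol; 282 ÷ 141.10 ≈ 2, so the molecular formula is C18H2O4.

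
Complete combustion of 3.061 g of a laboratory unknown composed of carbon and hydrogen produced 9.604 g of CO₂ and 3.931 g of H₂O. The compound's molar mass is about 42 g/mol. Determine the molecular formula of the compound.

C3H6

mol C = 9.604 g CO₂ ÷ 44.009 g/mol = 0.21823 mol
mol H = 2 × 3.931 g H₂O ÷ 18.015 g/mol = 0.43641 mol
Divide by the smallest (0.21823 mol): C 1.000, H 2.000
Empirical formula: CH2
Empirical-formula mass = 14.03 g/mol; 42 ÷ 14.03 ≈ 3, so the molecular formula is C3H6.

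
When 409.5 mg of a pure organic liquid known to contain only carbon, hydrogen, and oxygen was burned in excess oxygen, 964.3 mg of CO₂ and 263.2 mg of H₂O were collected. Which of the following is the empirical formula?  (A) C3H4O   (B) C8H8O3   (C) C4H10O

mol C = 0.9643 g CO₂ ÷ 44.009 g/mol = 0.021911 mol
mol H = 2 × 0.2632 g H₂O ÷ 18.015 g/mol = 0.029220 mol
mass O = 0.4095 − (0.26318 + 0.029454) = 0.11687 g → mol O = 0.11687 ÷ 15.999 = 0.0073047 mol
Divide by the smallest (0.0073047 mol): C 3.000, H 4.000, O 1.000

(A) C3H4O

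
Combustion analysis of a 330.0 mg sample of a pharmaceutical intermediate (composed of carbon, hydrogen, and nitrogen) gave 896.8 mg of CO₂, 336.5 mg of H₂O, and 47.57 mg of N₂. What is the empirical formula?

C6H11N

mol C = 0.8968 g CO₂ ÷ 44.009 g/mol = 0.020378 mol
mol H = 2 × 0.3365 g H₂O ÷ 18.015 g/mol = 0.037358 mol
mol N = 2 × 0.04757 g N₂ ÷ 28.014 g/mol = 0.0033962 mol
Divide by the smallest (0.0033962 mol): C 6.000, H 11.000, N 1.000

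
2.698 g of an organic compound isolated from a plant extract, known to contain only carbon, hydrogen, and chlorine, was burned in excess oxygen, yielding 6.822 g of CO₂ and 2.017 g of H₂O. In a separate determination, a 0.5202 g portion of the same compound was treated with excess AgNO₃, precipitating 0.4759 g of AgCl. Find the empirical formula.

mol C = 6.822 g CO₂ ÷ 44.009 g/mol = 0.15501 mol
mol H = 2 × 2.017 g H₂O ÷ 18.015 g/mol = 0.22392 mol
From the AgCl data: mol Cl per gram of compound = (0.4759 ÷ 143.318) ÷ 0.5202 = 0.0063833 mol/g, so in the 2.698 g combustion sample mol Cl = 0.017222 mol
Divide by the smallest (0.017222 mol): C 9.001, H 13.002, Cl 1.000

C9H13Cl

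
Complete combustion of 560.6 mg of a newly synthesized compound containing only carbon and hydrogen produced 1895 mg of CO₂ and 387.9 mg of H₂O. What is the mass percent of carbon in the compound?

mol C = 1.895 g CO₂ ÷ 44.009 g/mol = 0.043059 mol
mol H = 2 × 0.3879 g H₂O ÷ 18.015 g/mol = 0.043064 mol
mass % C = 0.51719 g ÷ 0.5606 g × 100%

92.26%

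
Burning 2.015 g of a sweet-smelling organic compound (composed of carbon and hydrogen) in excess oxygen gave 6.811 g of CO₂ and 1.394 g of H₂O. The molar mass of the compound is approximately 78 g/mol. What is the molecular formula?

C6H6

mol C = 6.811 g CO₂ ÷ 44.009 g/mol = 0.15476 mol
mol H = 2 × 1.394 g H₂O ÷ 18.015 g/mol = 0.15476 mol
Divide by the smallest (0.15476 mol): C 1.000, H 1.000
Empirical formula: CH
Empirical-formula mass = 13.02 g/mol; 78 ÷ 13.02 ≈ 6, so the molecular formula is C6H6.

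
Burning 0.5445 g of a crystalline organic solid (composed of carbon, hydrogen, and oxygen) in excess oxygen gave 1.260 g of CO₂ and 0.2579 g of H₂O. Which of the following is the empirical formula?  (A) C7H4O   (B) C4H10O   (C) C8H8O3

mol C = 1.260 g CO₂ ÷ 44.009 g/mol = 0.028631 mol
mol H = 2 × 0.2579 g H₂O ÷ 18.015 g/mol = 0.028632 mol
mass O = 0.5445 − (0.34388 + 0.028861) = 0.17176 g → mol O = 0.17176 ÷ 15.999 = 0.010736 mol
Divide by the smallest (0.010736 mol): C 2.667, H 2.667, O 1.000
Multiplying each by 3 gives whole numbers: C 8.00, H 8.00, O 3.00

(C) C8H8O3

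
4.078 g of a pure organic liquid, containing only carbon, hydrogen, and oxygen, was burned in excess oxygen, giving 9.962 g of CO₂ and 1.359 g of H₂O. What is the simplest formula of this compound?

C3H2O

mol C = 9.962 g CO₂ ÷ 44.009 g/mol = 0.22636 mol
mol H = 2 × 1.359 g H₂O ÷ 18.015 g/mol = 0.15087 mol
mass O = 4.078 − (2.7188 + 0.15208) = 1.2071 g → mol O = 1.2071 ÷ 15.999 = 0.075447 mol
Divide by the smallest (0.075447 mol): C 3.000, H 2.000, O 1.000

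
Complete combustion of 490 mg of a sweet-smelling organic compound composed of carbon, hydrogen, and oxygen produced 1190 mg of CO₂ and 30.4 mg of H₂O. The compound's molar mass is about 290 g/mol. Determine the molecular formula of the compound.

mol C = 1.19 g CO₂ ÷ 44.009 g/mol = 0.02704 mol
mol H = 2 × 0.0304 g H₂O ÷ 18.015 g/mol = 0.003375 mol
mass O = 0.490 − (0.3248 + 0.003402) = 0.1618 g → mol O = 0.1618 ÷ 15.999 = 0.01011 mol
Divide by the smallest (0.003375 mol): C 8.012, H 1.000, O 2.997
Empirical formula: C8HO3
Empirical-formula mass = 145.09 g/mol; 290 ÷ 145.09 ≈ 2, so the molecular formula is C16H2O6.

C16H2O6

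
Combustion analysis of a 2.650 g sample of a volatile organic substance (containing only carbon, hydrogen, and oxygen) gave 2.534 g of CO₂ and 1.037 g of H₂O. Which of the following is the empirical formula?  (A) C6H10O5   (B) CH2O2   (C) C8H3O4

(B) CH2O2

mol C = 2.534 g CO₂ ÷ 44.009 g/mol = 0.057579 mol
mol H = 2 × 1.037 g H₂O ÷ 18.015 g/mol = 0.11513 mol
mass O = 2.650 − (0.69158 + 0.11605) = 1.8424 g → mol O = 1.8424 ÷ 15.999 = 0.11516 mol
Divide by the smallest (0.057579 mol): C 1.000, H 1.999, O 2.000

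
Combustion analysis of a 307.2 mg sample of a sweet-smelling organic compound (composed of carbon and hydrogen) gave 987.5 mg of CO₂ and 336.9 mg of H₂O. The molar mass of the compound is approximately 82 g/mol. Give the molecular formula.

C6H10

mol C = 0.9875 g CO₂ ÷ 44.009 g/mol = 0.022439 mol
mol H = 2 × 0.3369 g H₂O ÷ 18.015 g/mol = 0.037402 mol
Divide by the smallest (0.022439 mol): C 1.000, H 1.667
Multiplying each by 3 gives whole numbers: C 3.00, H 5.00
Empirical formula: C3H5
Empirical-formula mass = 41.07 g/mol; 82 ÷ 41.07 ≈ 2, so the molecular formula is C6H10.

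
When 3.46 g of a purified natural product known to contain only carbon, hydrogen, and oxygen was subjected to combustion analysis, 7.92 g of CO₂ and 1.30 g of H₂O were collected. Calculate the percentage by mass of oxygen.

mol C = 7.92 g CO₂ ÷ 44.009 g/mol = 0.1800 mol
mol H = 2 × 1.30 g H₂O ÷ 18.015 g/mol = 0.1443 mol
mass O = 3.46 − (2.162 + 0.1455) = 1.153 g → mol O = 1.153 ÷ 15.999 = 0.07207 mol
mass % O = 1.153 g ÷ 3.46 g × 100%

33.3%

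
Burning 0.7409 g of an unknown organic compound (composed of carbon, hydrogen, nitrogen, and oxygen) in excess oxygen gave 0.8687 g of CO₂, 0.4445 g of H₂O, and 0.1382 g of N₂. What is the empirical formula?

mol C = 0.8687 g CO₂ ÷ 44.009 g/mol = 0.019739 mol
mol H = 2 × 0.4445 g H₂O ÷ 18.015 g/mol = 0.049348 mol
mol N = 2 × 0.1382 g N₂ ÷ 28.014 g/mol = 0.0098665 mol
mass O = 0.7409 − (0.23709 + 0.049743 + 0.13820) = 0.31587 g → mol O = 0.31587 ÷ 15.999 = 0.019743 mol
Divide by the smallest (0.0098665 mol): C 2.001, H 5.002, N 1.000, O 2.001

C2H5NO2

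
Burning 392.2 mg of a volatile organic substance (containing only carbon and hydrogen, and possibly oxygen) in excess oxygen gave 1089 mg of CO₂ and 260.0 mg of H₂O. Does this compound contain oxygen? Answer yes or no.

mol C = 1.089 g CO₂ ÷ 44.009 g/mol = 0.024745 mol
mol H = 2 × 0.2600 g H₂O ÷ 18.015 g/mol = 0.028865 mol
C and H account for only 0.32631 g of the 0.3922 g sample; the remaining 0.065893 g must be oxygen.

yes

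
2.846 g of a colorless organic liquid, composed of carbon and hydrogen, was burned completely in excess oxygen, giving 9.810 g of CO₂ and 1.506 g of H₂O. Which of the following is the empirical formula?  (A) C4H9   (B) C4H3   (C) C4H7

mol C = 9.810 g CO₂ ÷ 44.009 g/mol = 0.22291 mol
mol H = 2 × 1.506 g H₂O ÷ 18.015 g/mol = 0.16719 mol
Divide by the smallest (0.16719 mol): C 1.333, H 1.000
Multiplying each by 3 gives whole numbers: C 4.00, H 3.00

(B) C4H3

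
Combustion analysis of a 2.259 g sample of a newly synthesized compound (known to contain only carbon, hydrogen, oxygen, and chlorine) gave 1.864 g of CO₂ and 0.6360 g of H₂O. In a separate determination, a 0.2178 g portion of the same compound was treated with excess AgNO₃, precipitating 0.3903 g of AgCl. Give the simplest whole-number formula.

mol C = 1.864 g CO₂ ÷ 44.009 g/mol = 0.042355 mol
mol H = 2 × 0.6360 g H₂O ÷ 18.015 g/mol = 0.070608 mol
From the AgCl data: mol Cl per gram of compound = (0.3903 ÷ 143.318) ÷ 0.2178 = 0.012504 mol/g, so in the 2.259 g combustion sample mol Cl = 0.028246 mol
mass O = 2.259 − (0.50873 + 0.071173 + 1.0013) = 0.67778 g → mol O = 0.67778 ÷ 15.999 = 0.042364 mol
Divide by the smallest (0.028246 mol): C 1.500, H 2.500, Cl 1.000, O 1.500
Multiplying each by 2 gives whole numbers: C 3.00, H 5.00, Cl 2.00, O 3.00

C3H5Cl2O3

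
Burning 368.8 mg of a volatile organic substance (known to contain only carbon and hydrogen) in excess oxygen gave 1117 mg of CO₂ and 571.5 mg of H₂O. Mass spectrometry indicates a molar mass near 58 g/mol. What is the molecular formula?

C4H10

mol C = 1.117 g CO₂ ÷ 44.009 g/mol = 0.025381 mol
mol H = 2 × 0.5715 g H₂O ÷ 18.015 g/mol = 0.063447 mol
Divide by the smallest (0.025381 mol): C 1.000, H 2.500
Multiplying each by 2 gives whole numbers: C 2.00, H 5.00
Empirical formula: C2H5
Empirical-formula mass = 29.06 g/mol; 58 ÷ 29.06 ≈ 2, so the molecular formula is C4H10.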